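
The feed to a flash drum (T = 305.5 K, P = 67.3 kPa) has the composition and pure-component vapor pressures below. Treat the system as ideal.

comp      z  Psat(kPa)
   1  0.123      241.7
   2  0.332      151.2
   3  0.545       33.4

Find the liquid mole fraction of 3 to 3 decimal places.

x_3 = 0.751

Raoult's law: Kᵢ = Pᵢˢᵃᵗ/P = Pᵢˢᵃᵗ/67.3.
  K_1 = 241.7/67.3 = 3.59138, K_2 = 151.2/67.3 = 2.24666, K_3 = 33.4/67.3 = 0.49629
Newton–Raphson from ψ = 0.5:
  ψ = 0.500: g = 0.0269, g' = -0.600 → ψ = 0.545
Converged at ψ = 0.545.
Compositions from xᵢ = zᵢ/(1+ψ(Kᵢ−1)), yᵢ = Kᵢxᵢ:
  1: x = 0.051, y = 0.183
  2: x = 0.198, y = 0.444
  3: x = 0.751, y = 0.373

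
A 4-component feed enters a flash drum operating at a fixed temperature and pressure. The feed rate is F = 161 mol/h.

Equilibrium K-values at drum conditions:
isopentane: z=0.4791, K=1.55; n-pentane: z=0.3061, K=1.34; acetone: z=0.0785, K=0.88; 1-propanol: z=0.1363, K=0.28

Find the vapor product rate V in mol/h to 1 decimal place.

Rachford–Rice: g(V/F) = Σ zᵢ(Kᵢ−1)/(1+V/F(Kᵢ−1)) = 0.
Check two-phase: ΣzᵢKᵢ = 1.2600 > 1 and Σzᵢ/Kᵢ = 1.1135 > 1, so g(0) = 0.2600 > 0 and g(1) = -0.1135 < 0.
Iterate (Newton) starting at V/F = 0.5:
  V/F = 0.5000: g = 0.13226, g' = -0.2888 → V/F = 0.9580
  V/F = 0.9580: g = -0.07589, g' = -0.8179 → V/F = 0.8652
  V/F = 0.8652: g = -0.01183, g' = -0.5861 → V/F = 0.8450
  V/F = 0.8450: g = -0.00036, g' = -0.5511 → V/F = 0.8444
Converged at V/F = 0.8444.
Then V = V/F·F = 0.8444·161 = 135.9 mol/h and L = F − V = 25.1 mol/h.

V = 135.9 mol/h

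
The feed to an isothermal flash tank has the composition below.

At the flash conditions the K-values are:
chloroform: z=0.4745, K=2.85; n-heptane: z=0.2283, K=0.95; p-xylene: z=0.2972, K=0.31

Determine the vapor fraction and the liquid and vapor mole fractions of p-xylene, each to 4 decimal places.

ψ = 0.6685, x_p-xylene = 0.5517, y_p-xylene = 0.1710

Material balance + equilibrium reduce to Σ zᵢ(Kᵢ−1)/(1+ψ(Kᵢ−1)) = 0.
g(0) = ΣzᵢKᵢ − 1 = 0.6613 and g(1) = 1 − Σzᵢ/Kᵢ = -0.3655, so a root lies in (0, 1).
Newton–Raphson from ψ = 0.5:
  ψ = 0.5000: g = 0.13122, g' = -0.7687 → ψ = 0.6707
  ψ = 0.6707: g = -0.00180, g' = -0.8143 → ψ = 0.6685
Converged at ψ = 0.6685.
Compositions from xᵢ = zᵢ/(1+ψ(Kᵢ−1)), yᵢ = Kᵢxᵢ:
  chloroform: x = 0.2121, y = 0.6046
  n-heptane: x = 0.2362, y = 0.2244
  p-xylene: x = 0.5517, y = 0.1710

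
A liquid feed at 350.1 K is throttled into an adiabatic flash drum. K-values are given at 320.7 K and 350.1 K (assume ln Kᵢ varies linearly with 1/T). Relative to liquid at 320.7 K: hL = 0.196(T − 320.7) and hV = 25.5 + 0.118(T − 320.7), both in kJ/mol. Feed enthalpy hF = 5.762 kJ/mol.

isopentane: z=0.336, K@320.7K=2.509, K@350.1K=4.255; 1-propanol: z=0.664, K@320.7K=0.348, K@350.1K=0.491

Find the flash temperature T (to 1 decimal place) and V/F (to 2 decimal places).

T = 327.2 K, V/F = 0.18

Adiabatic flash: solve Rachford–Rice at each trial T, then check hF = ψ·hV(T) + (1−ψ)·hL(T).
  T = 320.7 K: K = (2.509, 0.348), RR gives ψ = 0.075, H_out = 1.920 kJ/mol
  T = 350.1 K: K = (4.255, 0.491), RR gives ψ = 0.456, H_out = 16.348 kJ/mol
  T = 335.4 K: K = (3.305, 0.416), RR gives ψ = 0.288, H_out = 9.890 kJ/mol
  T = 328.0 K: K = (2.886, 0.381), RR gives ψ = 0.191, H_out = 6.192 kJ/mol
  T = 324.4 K: K = (2.696, 0.365), RR gives ψ = 0.137, H_out = 4.185 kJ/mol
  T = 326.2 K: K = (2.790, 0.373), RR gives ψ = 0.165, H_out = 5.210 kJ/mol
Linear interpolation between T = 326.2 (H_out = 5.210) and T = 328.0 (H_out = 6.192) on hF = 5.762 gives T ≈ 327.2 K, at which ψ = 0.18.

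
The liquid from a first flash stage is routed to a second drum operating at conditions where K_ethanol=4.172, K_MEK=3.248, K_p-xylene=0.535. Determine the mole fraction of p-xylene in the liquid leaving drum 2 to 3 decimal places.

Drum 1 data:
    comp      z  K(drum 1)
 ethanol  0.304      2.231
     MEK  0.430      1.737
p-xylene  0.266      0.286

x_p-xylene (drum 2) = 0.845

Drum 1:
Let ψ₁ = V/F and solve Σ zᵢ(Kᵢ−1)/(1+ψ₁(Kᵢ−1)) = 0.
Feasibility: ΣzᵢKᵢ = 1.501, Σzᵢ/Kᵢ = 1.314 — both > 1, two phases present.
Iterate (Newton) starting at ψ₁ = 0.5:
  ψ₁ = 0.500: g = 0.1678, g' = -0.629 → ψ₁ = 0.767
  ψ₁ = 0.767: g = -0.0247, g' = -0.879 → ψ₁ = 0.739
  ψ₁ = 0.739: g = -0.0007, g' = -0.831 → ψ₁ = 0.738
Converged at ψ₁ = 0.738.
Drum-1 compositions:
  ethanol: x = 0.159, y = 0.355
  MEK: x = 0.279, y = 0.484
  p-xylene: x = 0.562, y = 0.161
Drum-2 feed = drum-1 liquid: z₂ = (0.1593, 0.2785, 0.5622).
Drum 2:
Material balance + equilibrium reduce to Σ zᵢ(Kᵢ−1)/(1+ψ₂(Kᵢ−1)) = 0.
g(0) = ΣzᵢKᵢ − 1 = 0.870 and g(1) = 1 − Σzᵢ/Kᵢ = -0.175, so a root lies in (0, 1).
Newton–Raphson from ψ₂ = 0.41:
  ψ₂ = 0.410: g = 0.2225, g' = -0.870 → ψ₂ = 0.666
  ψ₂ = 0.666: g = 0.0345, g' = -0.646 → ψ₂ = 0.719
  ψ₂ = 0.719: g = 0.0005, g' = -0.629 → ψ₂ = 0.720
Converged at ψ₂ = 0.720.
  ethanol: x = 0.049, y = 0.202
  MEK: x = 0.106, y = 0.345
  p-xylene: x = 0.845, y = 0.452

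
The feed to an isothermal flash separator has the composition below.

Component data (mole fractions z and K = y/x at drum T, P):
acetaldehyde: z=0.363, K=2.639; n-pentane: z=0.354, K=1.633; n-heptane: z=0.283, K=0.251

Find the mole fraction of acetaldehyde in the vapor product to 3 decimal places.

Material balance + equilibrium reduce to Σ zᵢ(Kᵢ−1)/(1+V/F(Kᵢ−1)) = 0.
Check two-phase: ΣzᵢKᵢ = 1.607 > 1 and Σzᵢ/Kᵢ = 1.482 > 1, so g(0) = 0.607 > 0 and g(1) = -0.482 < 0.
Newton–Raphson from V/F = 0.37:
  V/F = 0.370: g = 0.2587, g' = -0.775 → V/F = 0.704
  V/F = 0.704: g = -0.0171, g' = -0.988 → V/F = 0.687
  V/F = 0.687: g = -0.0003, g' = -0.958 → V/F = 0.686
Converged at V/F = 0.686.
Compositions from xᵢ = zᵢ/(1+V/F(Kᵢ−1)), yᵢ = Kᵢxᵢ:
  acetaldehyde: x = 0.171, y = 0.451
  n-pentane: x = 0.247, y = 0.403
  n-heptane: x = 0.582, y = 0.146

y_acetaldehyde = 0.451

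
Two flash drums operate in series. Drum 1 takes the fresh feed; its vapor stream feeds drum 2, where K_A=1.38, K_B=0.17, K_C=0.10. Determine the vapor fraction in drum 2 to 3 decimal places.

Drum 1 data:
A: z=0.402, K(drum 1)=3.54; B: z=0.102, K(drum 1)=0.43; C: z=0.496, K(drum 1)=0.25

V/F (drum 2) = 0.315

Drum 1:
Let ψ₁ = V/F and solve Σ zᵢ(Kᵢ−1)/(1+ψ₁(Kᵢ−1)) = 0.
Check two-phase: ΣzᵢKᵢ = 1.591 > 1 and Σzᵢ/Kᵢ = 2.335 > 1, so g(0) = 0.591 > 0 and g(1) = -1.335 < 0.
Newton iteration, ψ₁⁰ = 0.5:
  ψ₁ = 0.500: g = -0.2267, g' = -1.282 → ψ₁ = 0.323
  ψ₁ = 0.323: g = -0.0016, g' = -1.318 → ψ₁ = 0.322
Converged at ψ₁ = 0.322.
Drum-1 compositions:
  A: x = 0.221, y = 0.783
  B: x = 0.125, y = 0.054
  C: x = 0.654, y = 0.163
Drum-2 feed = drum-1 vapor: z₂ = (0.7828, 0.0537, 0.1635).
Drum 2:
Let ψ₂ = V/F and solve Σ zᵢ(Kᵢ−1)/(1+ψ₂(Kᵢ−1)) = 0.
g(0) = ΣzᵢKᵢ − 1 = 0.106 and g(1) = 1 − Σzᵢ/Kᵢ = -1.518, so a root lies in (0, 1).
Newton iteration, ψ₂⁰ = 0.47:
  ψ₂ = 0.470: g = -0.0757, g' = -0.579 → ψ₂ = 0.339
  ψ₂ = 0.339: g = -0.0103, g' = -0.435 → ψ₂ = 0.315
Converged at ψ₂ = 0.315.
  A: x = 0.699, y = 0.965
  B: x = 0.073, y = 0.012
  C: x = 0.228, y = 0.023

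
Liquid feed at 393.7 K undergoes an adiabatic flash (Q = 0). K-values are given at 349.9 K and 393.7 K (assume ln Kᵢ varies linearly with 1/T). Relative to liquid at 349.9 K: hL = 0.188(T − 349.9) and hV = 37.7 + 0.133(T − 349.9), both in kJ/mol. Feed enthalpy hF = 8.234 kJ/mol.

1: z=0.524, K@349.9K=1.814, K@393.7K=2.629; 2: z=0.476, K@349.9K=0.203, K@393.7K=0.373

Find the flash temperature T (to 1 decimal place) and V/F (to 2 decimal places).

T = 357.9 K, V/F = 0.18

Adiabatic flash: solve Rachford–Rice at each trial T, then check hF = ψ·hV(T) + (1−ψ)·hL(T).
  T = 349.9 K: K = (1.814, 0.203), RR gives ψ = 0.073, H_out = 2.741 kJ/mol
  T = 393.7 K: K = (2.629, 0.373), RR gives ψ = 0.544, H_out = 27.416 kJ/mol
  T = 371.8 K: K = (2.208, 0.280), RR gives ψ = 0.334, H_out = 16.300 kJ/mol
  T = 360.9 K: K = (2.008, 0.240), RR gives ψ = 0.217, H_out = 10.123 kJ/mol
  T = 355.4 K: K = (1.910, 0.221), RR gives ψ = 0.150, H_out = 6.628 kJ/mol
  T = 358.1 K: K = (1.958, 0.230), RR gives ψ = 0.184, H_out = 8.385 kJ/mol
  T = 356.8 K: K = (1.935, 0.226), RR gives ψ = 0.168, H_out = 7.549 kJ/mol
Linear interpolation between T = 356.8 (H_out = 7.549) and T = 358.1 (H_out = 8.385) on hF = 8.234 gives T ≈ 357.9 K, at which ψ = 0.18.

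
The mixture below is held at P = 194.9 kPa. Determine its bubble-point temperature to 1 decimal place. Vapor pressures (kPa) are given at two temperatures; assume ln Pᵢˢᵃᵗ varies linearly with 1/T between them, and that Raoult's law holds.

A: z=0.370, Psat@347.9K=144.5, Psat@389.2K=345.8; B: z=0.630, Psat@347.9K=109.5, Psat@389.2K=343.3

Bubble-point temperature: ΣzᵢPᵢˢᵃᵗ(T) = P. Interpolate ln Pᵢˢᵃᵗ = aᵢ + bᵢ/T.
  T = 347.9 K: ΣzᵢPᵢˢᵃᵗ = 122.45 kPa
  T = 389.2 K: ΣzᵢPᵢˢᵃᵗ = 344.23 kPa
  T = 368.5 K: ΣzᵢPᵢˢᵃᵗ = 210.61 kPa
  T = 358.2 K: ΣzᵢPᵢˢᵃᵗ = 161.75 kPa
  T = 363.4 K: ΣzᵢPᵢˢᵃᵗ = 185.13 kPa
  T = 365.9 K: ΣzᵢPᵢˢᵃᵗ = 197.29 kPa
Interpolating between 363.4 K and 365.9 K gives T ≈ 365.4 K.

T = 365.4 K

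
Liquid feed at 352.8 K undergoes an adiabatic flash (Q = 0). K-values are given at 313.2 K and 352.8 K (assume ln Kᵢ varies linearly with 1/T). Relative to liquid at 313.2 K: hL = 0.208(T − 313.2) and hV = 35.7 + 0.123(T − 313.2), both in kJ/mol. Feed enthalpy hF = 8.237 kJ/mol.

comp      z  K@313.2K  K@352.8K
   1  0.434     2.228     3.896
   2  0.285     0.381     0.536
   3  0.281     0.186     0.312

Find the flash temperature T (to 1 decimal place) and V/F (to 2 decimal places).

T = 317.5 K, V/F = 0.21

Adiabatic flash: solve Rachford–Rice at each trial T, then check hF = ψ·hV(T) + (1−ψ)·hL(T).
  T = 313.2 K: K = (2.228, 0.381, 0.186), RR gives ψ = 0.144, H_out = 5.144 kJ/mol
  T = 352.8 K: K = (3.896, 0.536, 0.312), RR gives ψ = 0.546, H_out = 25.897 kJ/mol
  T = 333.0 K: K = (2.996, 0.457, 0.245), RR gives ψ = 0.380, H_out = 17.033 kJ/mol
  T = 323.1 K: K = (2.595, 0.418, 0.214), RR gives ψ = 0.277, H_out = 11.724 kJ/mol
  T = 318.1 K: K = (2.406, 0.399, 0.200), RR gives ψ = 0.215, H_out = 8.614 kJ/mol
  T = 315.6 K: K = (2.314, 0.390, 0.193), RR gives ψ = 0.180, H_out = 6.905 kJ/mol
  T = 316.9 K: K = (2.361, 0.395, 0.196), RR gives ψ = 0.199, H_out = 7.809 kJ/mol
Linear interpolation between T = 316.9 (H_out = 7.809) and T = 318.1 (H_out = 8.614) on hF = 8.237 gives T ≈ 317.5 K, at which ψ = 0.21.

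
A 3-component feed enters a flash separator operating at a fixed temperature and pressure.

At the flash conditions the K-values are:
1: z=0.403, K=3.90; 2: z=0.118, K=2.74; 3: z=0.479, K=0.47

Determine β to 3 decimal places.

Material balance + equilibrium reduce to Σ zᵢ(Kᵢ−1)/(1+β(Kᵢ−1)) = 0.
Feasibility: ΣzᵢKᵢ = 2.120, Σzᵢ/Kᵢ = 1.166 — both > 1, two phases present.
Iterate (Newton) starting at β = 0.5:
  β = 0.500: g = 0.2414, g' = -0.916 → β = 0.764
  β = 0.764: g = 0.0253, g' = -0.774 → β = 0.796
Converged at β = 0.796.

β = 0.796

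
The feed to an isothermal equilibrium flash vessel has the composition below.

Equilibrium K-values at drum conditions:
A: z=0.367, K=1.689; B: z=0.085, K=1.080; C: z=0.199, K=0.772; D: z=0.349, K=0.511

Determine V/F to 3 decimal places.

V/F = 0.169

Material balance + equilibrium reduce to Σ zᵢ(Kᵢ−1)/(1+V/F(Kᵢ−1)) = 0.
Check two-phase: ΣzᵢKᵢ = 1.044 > 1 and Σzᵢ/Kᵢ = 1.237 > 1, so g(0) = 0.044 > 0 and g(1) = -0.237 < 0.
Iterate (Newton) starting at V/F = 0.68:
  V/F = 0.680: g = -0.1307, g' = -0.283 → V/F = 0.218
  V/F = 0.218: g = -0.0123, g' = -0.248 → V/F = 0.169
Converged at V/F = 0.169.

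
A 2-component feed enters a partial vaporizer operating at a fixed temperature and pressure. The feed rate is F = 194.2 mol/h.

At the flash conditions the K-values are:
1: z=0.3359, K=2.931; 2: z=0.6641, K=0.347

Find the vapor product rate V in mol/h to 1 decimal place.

V = 33.1 mol/h

Rachford–Rice: g(ψ) = Σ zᵢ(Kᵢ−1)/(1+ψ(Kᵢ−1)) = 0.
Check two-phase: ΣzᵢKᵢ = 1.2150 > 1 and Σzᵢ/Kᵢ = 2.0284 > 1, so g(0) = 0.2150 > 0 and g(1) = -1.0284 < 0.
Iterate (Newton) starting at ψ = 0.5:
  ψ = 0.5000: g = -0.31388, g' = -0.9485 → ψ = 0.1691
  ψ = 0.1691: g = 0.00150, g' = -1.0697 → ψ = 0.1705
Converged at ψ = 0.1705.
Then V = ψ·F = 0.1705·194.2 = 33.1 mol/h and L = F − V = 161.1 mol/h.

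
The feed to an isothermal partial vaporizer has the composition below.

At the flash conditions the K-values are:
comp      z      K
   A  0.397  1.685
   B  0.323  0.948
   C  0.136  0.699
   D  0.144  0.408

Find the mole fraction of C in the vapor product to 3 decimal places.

Let ψ = V/F and solve Σ zᵢ(Kᵢ−1)/(1+ψ(Kᵢ−1)) = 0.
g(0) = ΣzᵢKᵢ − 1 = 0.129 and g(1) = 1 − Σzᵢ/Kᵢ = -0.124, so a root lies in (0, 1).
Newton–Raphson from ψ = 0.61:
  ψ = 0.610: g = -0.0091, g' = -0.236 → ψ = 0.571
Converged at ψ = 0.571.
Compositions from xᵢ = zᵢ/(1+ψ(Kᵢ−1)), yᵢ = Kᵢxᵢ:
  A: x = 0.285, y = 0.481
  B: x = 0.333, y = 0.316
  C: x = 0.164, y = 0.115
  D: x = 0.218, y = 0.089

y_C = 0.115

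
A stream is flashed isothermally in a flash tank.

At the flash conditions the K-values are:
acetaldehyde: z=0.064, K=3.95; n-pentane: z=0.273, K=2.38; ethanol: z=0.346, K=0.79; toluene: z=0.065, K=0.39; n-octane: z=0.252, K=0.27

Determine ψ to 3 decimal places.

Let ψ = V/F and solve Σ zᵢ(Kᵢ−1)/(1+ψ(Kᵢ−1)) = 0.
Feasibility: ΣzᵢKᵢ = 1.269, Σzᵢ/Kᵢ = 1.669 — both > 1, two phases present.
Newton–Raphson from ψ = 0.5:
  ψ = 0.500: g = -0.1287, g' = -0.675 → ψ = 0.309
  ψ = 0.309: g = -0.0014, g' = -0.686 → ψ = 0.307
Converged at ψ = 0.307.

ψ = 0.307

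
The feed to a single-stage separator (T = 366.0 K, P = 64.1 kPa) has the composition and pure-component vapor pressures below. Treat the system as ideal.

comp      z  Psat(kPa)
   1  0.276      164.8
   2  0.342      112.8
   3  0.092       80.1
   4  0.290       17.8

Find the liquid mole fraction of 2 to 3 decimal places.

Raoult's law: Kᵢ = Pᵢˢᵃᵗ/P = Pᵢˢᵃᵗ/64.1.
  K_1 = 164.8/64.1 = 2.57098, K_2 = 112.8/64.1 = 1.75975, K_3 = 80.1/64.1 = 1.24961, K_4 = 17.8/64.1 = 0.27769
Let ψ = V/F and solve Σ zᵢ(Kᵢ−1)/(1+ψ(Kᵢ−1)) = 0.
Check two-phase: ΣzᵢKᵢ = 1.507 > 1 and Σzᵢ/Kᵢ = 1.420 > 1, so g(0) = 0.507 > 0 and g(1) = -0.420 < 0.
Newton iteration, ψ⁰ = 0.5:
  ψ = 0.500: g = 0.1237, g' = -0.693 → ψ = 0.679
  ψ = 0.679: g = -0.0099, g' = -0.832 → ψ = 0.667
Converged at ψ = 0.667.
Compositions from xᵢ = zᵢ/(1+ψ(Kᵢ−1)), yᵢ = Kᵢxᵢ:
  1: x = 0.135, y = 0.347
  2: x = 0.227, y = 0.400
  3: x = 0.079, y = 0.099
  4: x = 0.559, y = 0.155

x_2 = 0.227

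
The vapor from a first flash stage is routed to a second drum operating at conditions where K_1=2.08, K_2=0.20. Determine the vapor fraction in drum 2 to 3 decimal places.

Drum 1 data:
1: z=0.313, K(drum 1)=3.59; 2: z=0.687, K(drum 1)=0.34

Drum 1:
Material balance + equilibrium reduce to Σ zᵢ(Kᵢ−1)/(1+ψ₁(Kᵢ−1)) = 0.
Check two-phase: ΣzᵢKᵢ = 1.357 > 1 and Σzᵢ/Kᵢ = 2.108 > 1, so g(0) = 0.357 > 0 and g(1) = -1.108 < 0.
Iterate (Newton) starting at ψ₁ = 0.58:
  ψ₁ = 0.580: g = -0.4107, g' = -1.121 → ψ₁ = 0.214
  ψ₁ = 0.214: g = -0.0060, g' = -1.276 → ψ₁ = 0.209
Converged at ψ₁ = 0.209.
Drum-1 compositions:
  1: x = 0.203, y = 0.729
  2: x = 0.797, y = 0.271
Drum-2 feed = drum-1 vapor: z₂ = (0.7290, 0.2710).
Drum 2:
Material balance + equilibrium reduce to Σ zᵢ(Kᵢ−1)/(1+ψ₂(Kᵢ−1)) = 0.
Check two-phase: ΣzᵢKᵢ = 1.571 > 1 and Σzᵢ/Kᵢ = 1.705 > 1, so g(0) = 0.571 > 0 and g(1) = -0.705 < 0.
Binary case is linear: z₁(K₁−1)(1+ψ₂(K₂−1)) + z₂(K₂−1)(1+ψ₂(K₁−1)) = 0
⇒ ψ₂ = [z₁(K₁−1)+z₂(K₂−1)] / [−(K₁−1)(K₂−1)] = 0.5706/0.8640 = 0.660
  1: x = 0.426, y = 0.885
  2: x = 0.574, y = 0.115

V/F (drum 2) = 0.660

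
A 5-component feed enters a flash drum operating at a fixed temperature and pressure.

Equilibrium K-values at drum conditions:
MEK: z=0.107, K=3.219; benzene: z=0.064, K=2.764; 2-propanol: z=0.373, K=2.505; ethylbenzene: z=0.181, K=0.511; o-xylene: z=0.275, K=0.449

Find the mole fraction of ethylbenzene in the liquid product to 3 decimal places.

Let ψ = V/F and solve Σ zᵢ(Kᵢ−1)/(1+ψ(Kᵢ−1)) = 0.
g(0) = ΣzᵢKᵢ − 1 = 0.672 and g(1) = 1 − Σzᵢ/Kᵢ = -0.172, so a root lies in (0, 1).
Iterate (Newton) starting at ψ = 0.5:
  ψ = 0.500: g = 0.1666, g' = -0.685 → ψ = 0.743
  ψ = 0.743: g = 0.0077, g' = -0.647 → ψ = 0.755
Converged at ψ = 0.755.
Compositions from xᵢ = zᵢ/(1+ψ(Kᵢ−1)), yᵢ = Kᵢxᵢ:
  MEK: x = 0.040, y = 0.129
  benzene: x = 0.027, y = 0.076
  2-propanol: x = 0.175, y = 0.437
  ethylbenzene: x = 0.287, y = 0.147
  o-xylene: x = 0.471, y = 0.211

x_ethylbenzene = 0.287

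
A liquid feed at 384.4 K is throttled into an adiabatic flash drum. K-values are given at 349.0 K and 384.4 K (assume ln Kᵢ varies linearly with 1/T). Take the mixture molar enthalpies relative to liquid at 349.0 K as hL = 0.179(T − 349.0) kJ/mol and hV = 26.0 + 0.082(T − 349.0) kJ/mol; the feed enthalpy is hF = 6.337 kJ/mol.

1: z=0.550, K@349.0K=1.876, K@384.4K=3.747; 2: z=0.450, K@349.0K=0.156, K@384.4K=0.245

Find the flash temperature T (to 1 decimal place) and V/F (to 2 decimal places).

Adiabatic flash: solve Rachford–Rice at each trial T, then check hF = ψ·hV(T) + (1−ψ)·hL(T).
  T = 349.0 K: K = (1.876, 0.156), RR gives ψ = 0.138, H_out = 3.587 kJ/mol
  T = 384.4 K: K = (3.747, 0.245), RR gives ψ = 0.565, H_out = 19.079 kJ/mol
  T = 366.7 K: K = (2.696, 0.198), RR gives ψ = 0.420, H_out = 13.371 kJ/mol
  T = 357.9 K: K = (2.261, 0.176), RR gives ψ = 0.311, H_out = 9.408 kJ/mol
  T = 353.4 K: K = (2.060, 0.166), RR gives ψ = 0.235, H_out = 6.791 kJ/mol
  T = 351.2 K: K = (1.966, 0.161), RR gives ψ = 0.190, H_out = 5.288 kJ/mol
Linear interpolation between T = 351.2 (H_out = 5.288) and T = 353.4 (H_out = 6.791) on hF = 6.337 gives T ≈ 352.7 K, at which ψ = 0.22.

T = 352.7 K, V/F = 0.22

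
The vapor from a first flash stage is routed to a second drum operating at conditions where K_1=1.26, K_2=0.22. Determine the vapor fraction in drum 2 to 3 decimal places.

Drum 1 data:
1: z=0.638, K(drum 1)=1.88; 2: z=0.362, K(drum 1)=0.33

Drum 1:
Let ψ₁ = V/F and solve Σ zᵢ(Kᵢ−1)/(1+ψ₁(Kᵢ−1)) = 0.
Check two-phase: ΣzᵢKᵢ = 1.319 > 1 and Σzᵢ/Kᵢ = 1.436 > 1, so g(0) = 0.319 > 0 and g(1) = -0.436 < 0.
Binary case is linear: z₁(K₁−1)(1+ψ₁(K₂−1)) + z₂(K₂−1)(1+ψ₁(K₁−1)) = 0
⇒ ψ₁ = [z₁(K₁−1)+z₂(K₂−1)] / [−(K₁−1)(K₂−1)] = 0.3189/0.5896 = 0.541
Drum-1 compositions:
  1: x = 0.432, y = 0.813
  2: x = 0.568, y = 0.187
Drum-2 feed = drum-1 vapor: z₂ = (0.8126, 0.1874).
Drum 2:
Let ψ₂ = V/F and solve Σ zᵢ(Kᵢ−1)/(1+ψ₂(Kᵢ−1)) = 0.
Check two-phase: ΣzᵢKᵢ = 1.065 > 1 and Σzᵢ/Kᵢ = 1.497 > 1, so g(0) = 0.065 > 0 and g(1) = -0.497 < 0.
Binary case is linear: z₁(K₁−1)(1+ψ₂(K₂−1)) + z₂(K₂−1)(1+ψ₂(K₁−1)) = 0
⇒ ψ₂ = [z₁(K₁−1)+z₂(K₂−1)] / [−(K₁−1)(K₂−1)] = 0.0652/0.2028 = 0.321
  1: x = 0.750, y = 0.945
  2: x = 0.250, y = 0.055

V/F (drum 2) = 0.321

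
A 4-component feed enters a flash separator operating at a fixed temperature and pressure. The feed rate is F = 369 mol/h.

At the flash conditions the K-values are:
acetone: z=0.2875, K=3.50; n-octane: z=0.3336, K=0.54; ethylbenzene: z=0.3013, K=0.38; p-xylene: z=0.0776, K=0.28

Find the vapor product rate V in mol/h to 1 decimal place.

Iterate (Newton) starting at β = 0.5:
  β = 0.5000: g = -0.23788, g' = -0.8155 → β = 0.2083
  β = 0.2083: g = 0.02268, g' = -1.0717 → β = 0.2295
  β = 0.2295: g = 0.00046, g' = -1.0290 → β = 0.2299
Converged at β = 0.2299.
Then V = β·F = 0.2299·369 = 84.8 mol/h and L = F − V = 284.2 mol/h.

V = 84.8 mol/h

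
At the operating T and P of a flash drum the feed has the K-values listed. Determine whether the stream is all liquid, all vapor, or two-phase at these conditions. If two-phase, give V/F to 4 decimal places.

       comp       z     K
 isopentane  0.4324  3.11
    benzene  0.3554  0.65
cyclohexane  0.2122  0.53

ΣzᵢKᵢ = 1.6882; Σzᵢ/Kᵢ = 1.0862.
Both exceed 1, so a two-phase solution exists.
Material balance + equilibrium reduce to Σ zᵢ(Kᵢ−1)/(1+ψ(Kᵢ−1)) = 0.
Iterate (Newton) starting at ψ = 0.62:
  ψ = 0.6200: g = 0.09566, g' = -0.5257 → ψ = 0.8020
  ψ = 0.8020: g = 0.00590, g' = -0.4705 → ψ = 0.8145
Converged at ψ = 0.8145.

two-phase, V/F = 0.8145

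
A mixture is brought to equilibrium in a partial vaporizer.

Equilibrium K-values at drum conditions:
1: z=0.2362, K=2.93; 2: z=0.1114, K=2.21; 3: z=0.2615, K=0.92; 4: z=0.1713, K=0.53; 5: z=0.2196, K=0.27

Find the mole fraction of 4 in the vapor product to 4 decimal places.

Iterate (Newton) starting at ψ = 0.63:
  ψ = 0.6300: g = -0.15101, g' = -0.7111 → ψ = 0.4176
  ψ = 0.4176: g = -0.01048, g' = -0.6443 → ψ = 0.4014
Converged at ψ = 0.4014.
Compositions from xᵢ = zᵢ/(1+ψ(Kᵢ−1)), yᵢ = Kᵢxᵢ:
  1: x = 0.1331, y = 0.3900
  2: x = 0.0750, y = 0.1657
  3: x = 0.2702, y = 0.2486
  4: x = 0.2111, y = 0.1119
  5: x = 0.3106, y = 0.0839

y_4 = 0.1119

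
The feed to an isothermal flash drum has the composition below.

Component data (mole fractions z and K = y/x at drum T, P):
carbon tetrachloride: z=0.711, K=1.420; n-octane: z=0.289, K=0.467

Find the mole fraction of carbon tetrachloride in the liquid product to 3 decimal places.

x_carbon tetrachloride = 0.559

Material balance + equilibrium reduce to Σ zᵢ(Kᵢ−1)/(1+β(Kᵢ−1)) = 0.
g(0) = ΣzᵢKᵢ − 1 = 0.145 and g(1) = 1 − Σzᵢ/Kᵢ = -0.120, so a root lies in (0, 1).
Newton–Raphson from β = 0.5:
  β = 0.500: g = 0.0368, g' = -0.238 → β = 0.654
  β = 0.654: g = -0.0023, g' = -0.271 → β = 0.646
Converged at β = 0.646.
Compositions from xᵢ = zᵢ/(1+β(Kᵢ−1)), yᵢ = Kᵢxᵢ:
  carbon tetrachloride: x = 0.559, y = 0.794
  n-octane: x = 0.441, y = 0.206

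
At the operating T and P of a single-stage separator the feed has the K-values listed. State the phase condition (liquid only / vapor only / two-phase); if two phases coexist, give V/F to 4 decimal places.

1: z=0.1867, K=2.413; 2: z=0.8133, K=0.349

ΣzᵢKᵢ = 0.7343; Σzᵢ/Kᵢ = 2.4077.
Since ΣzᵢKᵢ < 1 the mixture is below its bubble point — single liquid phase.

liquid only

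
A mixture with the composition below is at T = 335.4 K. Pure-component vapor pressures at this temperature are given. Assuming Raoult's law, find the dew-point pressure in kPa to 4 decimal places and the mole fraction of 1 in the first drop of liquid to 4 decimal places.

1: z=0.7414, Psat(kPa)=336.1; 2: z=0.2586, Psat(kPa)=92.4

At the dew point ψ → 1, so Σzᵢ/Kᵢ = 1 with Kᵢ = Pᵢˢᵃᵗ/P ⇒ 1/P = Σzᵢ/Pᵢˢᵃᵗ.
1/P = 0.7414/336.1 + 0.2586/92.4 = 0.0050046 ⇒ P = 199.8165 kPa
xᵢ = zᵢP/Pᵢˢᵃᵗ ⇒ x_1 = 0.7414·199.8165/336.1 = 0.4408

Pdew = 199.8165 kPa, x_1 = 0.4408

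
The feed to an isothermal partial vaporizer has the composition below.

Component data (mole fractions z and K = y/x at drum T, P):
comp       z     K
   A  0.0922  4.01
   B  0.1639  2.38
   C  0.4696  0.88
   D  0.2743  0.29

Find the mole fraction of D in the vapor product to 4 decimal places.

Iterate (Newton) starting at ψ = 0.5:
  ψ = 0.5000: g = -0.11727, g' = -0.5824 → ψ = 0.2987
  ψ = 0.2987: g = 0.00070, g' = -0.6182 → ψ = 0.2998
Converged at ψ = 0.2998.
Compositions from xᵢ = zᵢ/(1+ψ(Kᵢ−1)), yᵢ = Kᵢxᵢ:
  A: x = 0.0485, y = 0.1943
  B: x = 0.1159, y = 0.2759
  C: x = 0.4871, y = 0.4287
  D: x = 0.3485, y = 0.1011

y_D = 0.1011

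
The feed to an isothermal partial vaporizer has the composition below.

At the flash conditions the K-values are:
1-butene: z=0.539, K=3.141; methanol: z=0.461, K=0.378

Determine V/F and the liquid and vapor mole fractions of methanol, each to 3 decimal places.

Rachford–Rice: g(V/F) = Σ zᵢ(Kᵢ−1)/(1+V/F(Kᵢ−1)) = 0.
g(0) = ΣzᵢKᵢ − 1 = 0.867 and g(1) = 1 − Σzᵢ/Kᵢ = -0.391, so a root lies in (0, 1).
Binary case is linear: z₁(K₁−1)(1+V/F(K₂−1)) + z₂(K₂−1)(1+V/F(K₁−1)) = 0
⇒ V/F = [z₁(K₁−1)+z₂(K₂−1)] / [−(K₁−1)(K₂−1)] = 0.8673/1.3317 = 0.651
Compositions from xᵢ = zᵢ/(1+V/F(Kᵢ−1)), yᵢ = Kᵢxᵢ:
  1-butene: x = 0.225, y = 0.707
  methanol: x = 0.775, y = 0.293

V/F = 0.651, x_methanol = 0.775, y_methanol = 0.293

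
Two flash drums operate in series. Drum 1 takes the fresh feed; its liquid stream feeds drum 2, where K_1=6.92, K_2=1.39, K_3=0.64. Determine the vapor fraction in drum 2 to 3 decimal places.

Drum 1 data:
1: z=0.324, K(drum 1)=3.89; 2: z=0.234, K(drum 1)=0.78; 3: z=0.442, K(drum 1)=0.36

Drum 1:
Material balance + equilibrium reduce to Σ zᵢ(Kᵢ−1)/(1+ψ₁(Kᵢ−1)) = 0.
Feasibility: ΣzᵢKᵢ = 1.602, Σzᵢ/Kᵢ = 1.611 — both > 1, two phases present.
Iterate (Newton) starting at ψ₁ = 0.5:
  ψ₁ = 0.500: g = -0.0909, g' = -0.858 → ψ₁ = 0.394
  ψ₁ = 0.394: g = 0.0031, g' = -0.929 → ψ₁ = 0.397
Converged at ψ₁ = 0.397.
Drum-1 compositions:
  1: x = 0.151, y = 0.587
  2: x = 0.256, y = 0.200
  3: x = 0.593, y = 0.213
Drum-2 feed = drum-1 liquid: z₂ = (0.1508, 0.2564, 0.5928).
Drum 2:
Let ψ₂ = V/F and solve Σ zᵢ(Kᵢ−1)/(1+ψ₂(Kᵢ−1)) = 0.
Feasibility: ΣzᵢKᵢ = 1.779, Σzᵢ/Kᵢ = 1.132 — both > 1, two phases present.
Newton iteration, ψ₂⁰ = 0.61:
  ψ₂ = 0.610: g = 0.0009, g' = -0.400 → ψ₂ = 0.612
Converged at ψ₂ = 0.612.
  1: x = 0.033, y = 0.226
  2: x = 0.207, y = 0.288
  3: x = 0.760, y = 0.487

V/F (drum 2) = 0.612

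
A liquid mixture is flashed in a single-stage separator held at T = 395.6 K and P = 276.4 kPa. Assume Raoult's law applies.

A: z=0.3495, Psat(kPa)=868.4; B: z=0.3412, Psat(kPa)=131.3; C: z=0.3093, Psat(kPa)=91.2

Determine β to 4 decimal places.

Raoult's law: Kᵢ = Pᵢˢᵃᵗ/P = Pᵢˢᵃᵗ/276.4.
  K_A = 868.4/276.4 = 3.141823, K_B = 131.3/276.4 = 0.475036, K_C = 91.2/276.4 = 0.329957
Let β = V/F and solve Σ zᵢ(Kᵢ−1)/(1+β(Kᵢ−1)) = 0.
g(0) = ΣzᵢKᵢ − 1 = 0.3622 and g(1) = 1 − Σzᵢ/Kᵢ = -0.7669, so a root lies in (0, 1).
Newton iteration, β⁰ = 0.5:
  β = 0.5000: g = -0.19305, g' = -0.8607 → β = 0.2757
  β = 0.2757: g = 0.00700, g' = -0.9712 → β = 0.2829
  β = 0.2829: g = 0.00003, g' = -0.9628 → β = 0.2830
Converged at β = 0.2830.

β = 0.2830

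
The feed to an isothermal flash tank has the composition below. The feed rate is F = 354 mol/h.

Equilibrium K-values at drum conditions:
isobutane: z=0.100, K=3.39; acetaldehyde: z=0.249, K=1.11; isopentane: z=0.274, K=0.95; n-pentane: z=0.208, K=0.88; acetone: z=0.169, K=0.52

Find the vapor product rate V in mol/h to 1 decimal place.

V = 154.8 mol/h

Rachford–Rice: g(V/F) = Σ zᵢ(Kᵢ−1)/(1+V/F(Kᵢ−1)) = 0.
Check two-phase: ΣzᵢKᵢ = 1.147 > 1 and Σzᵢ/Kᵢ = 1.104 > 1, so g(0) = 0.147 > 0 and g(1) = -0.104 < 0.
Newton iteration, V/F⁰ = 0.37:
  V/F = 0.370: g = 0.0144, g' = -0.225 → V/F = 0.434
  V/F = 0.434: g = 0.0006, g' = -0.207 → V/F = 0.437
Converged at V/F = 0.437.
Then V = V/F·F = 0.4372·354 = 154.8 mol/h and L = F − V = 199.2 mol/h.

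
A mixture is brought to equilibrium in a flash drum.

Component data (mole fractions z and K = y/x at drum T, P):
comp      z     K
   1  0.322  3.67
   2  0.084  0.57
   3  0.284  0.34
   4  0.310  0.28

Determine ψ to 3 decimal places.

ψ = 0.233

Material balance + equilibrium reduce to Σ zᵢ(Kᵢ−1)/(1+ψ(Kᵢ−1)) = 0.
g(0) = ΣzᵢKᵢ − 1 = 0.413 and g(1) = 1 − Σzᵢ/Kᵢ = -1.178, so a root lies in (0, 1).
Newton–Raphson from ψ = 0.66:
  ψ = 0.660: g = -0.4966, g' = -1.303 → ψ = 0.279
  ψ = 0.279: g = -0.0573, g' = -1.212 → ψ = 0.232
  ψ = 0.232: g = 0.0019, g' = -1.299 → ψ = 0.233
Converged at ψ = 0.233.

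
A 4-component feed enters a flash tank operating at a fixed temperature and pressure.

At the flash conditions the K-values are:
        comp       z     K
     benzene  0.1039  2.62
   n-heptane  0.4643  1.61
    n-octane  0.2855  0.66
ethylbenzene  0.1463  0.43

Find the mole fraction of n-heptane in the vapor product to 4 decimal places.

Material balance + equilibrium reduce to Σ zᵢ(Kᵢ−1)/(1+ψ(Kᵢ−1)) = 0.
Feasibility: ΣzᵢKᵢ = 1.2711, Σzᵢ/Kᵢ = 1.1008 — both > 1, two phases present.
Iterate (Newton) starting at ψ = 0.5:
  ψ = 0.5000: g = 0.07644, g' = -0.3256 → ψ = 0.7348
  ψ = 0.7348: g = -0.00048, g' = -0.3386 → ψ = 0.7334
Converged at ψ = 0.7334.
Compositions from xᵢ = zᵢ/(1+ψ(Kᵢ−1)), yᵢ = Kᵢxᵢ:
  benzene: x = 0.0475, y = 0.1244
  n-heptane: x = 0.3208, y = 0.5165
  n-octane: x = 0.3803, y = 0.2510
  ethylbenzene: x = 0.2514, y = 0.1081

y_n-heptane = 0.5165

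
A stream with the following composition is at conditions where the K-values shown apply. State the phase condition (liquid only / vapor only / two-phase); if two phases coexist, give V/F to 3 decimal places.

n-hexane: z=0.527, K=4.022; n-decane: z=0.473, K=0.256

ΣzᵢKᵢ = 2.241; Σzᵢ/Kᵢ = 1.979.
Both exceed 1, so a two-phase solution exists.
Let ψ = V/F and solve Σ zᵢ(Kᵢ−1)/(1+ψ(Kᵢ−1)) = 0.
Iterate (Newton) starting at ψ = 0.5:
  ψ = 0.500: g = 0.0739, g' = -1.427 → ψ = 0.552
Converged at ψ = 0.552.

two-phase, V/F = 0.552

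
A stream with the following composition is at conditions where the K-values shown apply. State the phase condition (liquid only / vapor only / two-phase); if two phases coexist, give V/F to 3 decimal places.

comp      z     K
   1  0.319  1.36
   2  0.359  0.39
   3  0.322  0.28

ΣzᵢKᵢ = 0.664; Σzᵢ/Kᵢ = 2.305.
Since ΣzᵢKᵢ < 1 the mixture is below its bubble point — single liquid phase.

liquid only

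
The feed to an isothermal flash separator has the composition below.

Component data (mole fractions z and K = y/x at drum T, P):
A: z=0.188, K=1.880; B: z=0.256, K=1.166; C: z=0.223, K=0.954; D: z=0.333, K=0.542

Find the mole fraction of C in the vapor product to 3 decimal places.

y_C = 0.215

Material balance + equilibrium reduce to Σ zᵢ(Kᵢ−1)/(1+V/F(Kᵢ−1)) = 0.
g(0) = ΣzᵢKᵢ − 1 = 0.045 and g(1) = 1 − Σzᵢ/Kᵢ = -0.168, so a root lies in (0, 1).
Newton–Raphson from V/F = 0.44:
  V/F = 0.440: g = -0.0426, g' = -0.192 → V/F = 0.218
Converged at V/F = 0.218.
Compositions from xᵢ = zᵢ/(1+V/F(Kᵢ−1)), yᵢ = Kᵢxᵢ:
  A: x = 0.158, y = 0.297
  B: x = 0.247, y = 0.288
  C: x = 0.225, y = 0.215
  D: x = 0.370, y = 0.201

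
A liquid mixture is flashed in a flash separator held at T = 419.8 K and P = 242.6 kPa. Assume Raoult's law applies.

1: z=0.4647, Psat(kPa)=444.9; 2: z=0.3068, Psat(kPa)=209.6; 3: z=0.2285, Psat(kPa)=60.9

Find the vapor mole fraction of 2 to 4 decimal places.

Raoult's law: Kᵢ = Pᵢˢᵃᵗ/P = Pᵢˢᵃᵗ/242.6.
  K_1 = 444.9/242.6 = 1.833883, K_2 = 209.6/242.6 = 0.863974, K_3 = 60.9/242.6 = 0.251031
Rachford–Rice: g(ψ) = Σ zᵢ(Kᵢ−1)/(1+ψ(Kᵢ−1)) = 0.
Feasibility: ΣzᵢKᵢ = 1.1746, Σzᵢ/Kᵢ = 1.5187 — both > 1, two phases present.
Newton–Raphson from ψ = 0.5:
  ψ = 0.5000: g = -0.04490, g' = -0.4951 → ψ = 0.4093
  ψ = 0.4093: g = -0.00209, g' = -0.4525 → ψ = 0.4047
Converged at ψ = 0.4047.
Compositions from xᵢ = zᵢ/(1+ψ(Kᵢ−1)), yᵢ = Kᵢxᵢ:
  1: x = 0.3475, y = 0.6372
  2: x = 0.3247, y = 0.2805
  3: x = 0.3279, y = 0.0823

y_2 = 0.2805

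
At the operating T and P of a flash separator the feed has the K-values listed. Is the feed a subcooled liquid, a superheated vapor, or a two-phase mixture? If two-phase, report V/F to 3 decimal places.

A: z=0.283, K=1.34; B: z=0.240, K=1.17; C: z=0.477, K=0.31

subcooled liquid

ΣzᵢKᵢ = 0.808; Σzᵢ/Kᵢ = 1.955.
Since ΣzᵢKᵢ < 1 the mixture is below its bubble point — single liquid phase.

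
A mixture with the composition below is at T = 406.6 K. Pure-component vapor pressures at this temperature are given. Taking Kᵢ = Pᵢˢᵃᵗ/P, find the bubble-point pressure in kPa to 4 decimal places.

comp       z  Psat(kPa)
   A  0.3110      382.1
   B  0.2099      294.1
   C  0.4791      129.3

Pbub = 242.5123 kPa

At the bubble point ψ → 0, so ΣzᵢKᵢ = 1 with Kᵢ = Pᵢˢᵃᵗ/P ⇒ P = ΣzᵢPᵢˢᵃᵗ.
P = 0.3110·382.1 + 0.2099·294.1 + 0.4791·129.3 = 242.5123 kPa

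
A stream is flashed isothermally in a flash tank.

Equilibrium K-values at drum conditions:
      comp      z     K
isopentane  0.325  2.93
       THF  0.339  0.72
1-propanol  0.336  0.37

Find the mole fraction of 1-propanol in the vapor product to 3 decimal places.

Let β = V/F and solve Σ zᵢ(Kᵢ−1)/(1+β(Kᵢ−1)) = 0.
Feasibility: ΣzᵢKᵢ = 1.321, Σzᵢ/Kᵢ = 1.490 — both > 1, two phases present.
Iterate (Newton) starting at β = 0.31:
  β = 0.310: g = 0.0255, g' = -0.712 → β = 0.346
Converged at β = 0.346.
Compositions from xᵢ = zᵢ/(1+β(Kᵢ−1)), yᵢ = Kᵢxᵢ:
  isopentane: x = 0.195, y = 0.571
  THF: x = 0.375, y = 0.270
  1-propanol: x = 0.430, y = 0.159

y_1-propanol = 0.159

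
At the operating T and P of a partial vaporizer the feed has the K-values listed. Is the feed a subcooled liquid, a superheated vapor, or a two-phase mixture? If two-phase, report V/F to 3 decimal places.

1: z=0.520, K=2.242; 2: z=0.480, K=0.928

ΣzᵢKᵢ = 1.611; Σzᵢ/Kᵢ = 0.749.
Since Σzᵢ/Kᵢ < 1 the mixture is above its dew point — single vapor phase.

superheated vapor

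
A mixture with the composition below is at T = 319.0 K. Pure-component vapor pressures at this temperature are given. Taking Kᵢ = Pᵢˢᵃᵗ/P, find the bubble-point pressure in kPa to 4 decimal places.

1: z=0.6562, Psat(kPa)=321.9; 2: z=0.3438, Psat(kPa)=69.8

Pbub = 235.2280 kPa

At the bubble point ψ → 0, so ΣzᵢKᵢ = 1 with Kᵢ = Pᵢˢᵃᵗ/P ⇒ P = ΣzᵢPᵢˢᵃᵗ.
P = 0.6562·321.9 + 0.3438·69.8 = 235.2280 kPa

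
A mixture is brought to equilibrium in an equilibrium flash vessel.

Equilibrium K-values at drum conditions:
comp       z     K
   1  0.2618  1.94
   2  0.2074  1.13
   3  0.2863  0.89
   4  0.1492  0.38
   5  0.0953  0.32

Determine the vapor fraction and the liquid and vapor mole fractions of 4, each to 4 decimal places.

ψ = 0.2680, x_4 = 0.1789, y_4 = 0.0680

Let ψ = V/F and solve Σ zᵢ(Kᵢ−1)/(1+ψ(Kᵢ−1)) = 0.
Check two-phase: ΣzᵢKᵢ = 1.0843 > 1 and Σzᵢ/Kᵢ = 1.3306 > 1, so g(0) = 0.0843 > 0 and g(1) = -0.3306 < 0.
Newton–Raphson from ψ = 0.5:
  ψ = 0.5000: g = -0.07285, g' = -0.3356 → ψ = 0.2830
  ψ = 0.2830: g = -0.00454, g' = -0.3032 → ψ = 0.2680
Converged at ψ = 0.2680.
Compositions from xᵢ = zᵢ/(1+ψ(Kᵢ−1)), yᵢ = Kᵢxᵢ:
  1: x = 0.2091, y = 0.4057
  2: x = 0.2004, y = 0.2265
  3: x = 0.2950, y = 0.2625
  4: x = 0.1789, y = 0.0680
  5: x = 0.1165, y = 0.0373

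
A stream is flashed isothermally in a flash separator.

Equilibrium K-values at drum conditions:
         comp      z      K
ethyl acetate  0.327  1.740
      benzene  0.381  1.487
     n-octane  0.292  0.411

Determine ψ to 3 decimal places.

ψ = 0.712

Iterate (Newton) starting at ψ = 0.56:
  ψ = 0.560: g = 0.0602, g' = -0.371 → ψ = 0.722
  ψ = 0.722: g = -0.0044, g' = -0.432 → ψ = 0.712
Converged at ψ = 0.712.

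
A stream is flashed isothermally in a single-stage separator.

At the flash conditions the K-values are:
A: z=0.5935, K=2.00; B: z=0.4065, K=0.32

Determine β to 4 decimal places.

β = 0.4663

Rachford–Rice: g(β) = Σ zᵢ(Kᵢ−1)/(1+β(Kᵢ−1)) = 0.
g(0) = ΣzᵢKᵢ − 1 = 0.3171 and g(1) = 1 − Σzᵢ/Kᵢ = -0.5671, so a root lies in (0, 1).
Binary case is linear: z₁(K₁−1)(1+β(K₂−1)) + z₂(K₂−1)(1+β(K₁−1)) = 0
⇒ β = [z₁(K₁−1)+z₂(K₂−1)] / [−(K₁−1)(K₂−1)] = 0.31708/0.68000 = 0.4663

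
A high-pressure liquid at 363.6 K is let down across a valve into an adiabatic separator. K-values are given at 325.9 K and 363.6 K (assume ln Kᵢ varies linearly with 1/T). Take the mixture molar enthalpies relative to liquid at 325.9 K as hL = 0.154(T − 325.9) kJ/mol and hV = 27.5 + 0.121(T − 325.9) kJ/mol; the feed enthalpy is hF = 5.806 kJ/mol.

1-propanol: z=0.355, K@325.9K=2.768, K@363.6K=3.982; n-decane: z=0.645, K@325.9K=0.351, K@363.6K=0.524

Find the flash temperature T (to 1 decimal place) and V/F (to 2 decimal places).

Adiabatic flash: solve Rachford–Rice at each trial T, then check hF = ψ·hV(T) + (1−ψ)·hL(T).
  T = 325.9 K: K = (2.768, 0.351), RR gives ψ = 0.182, H_out = 5.010 kJ/mol
  T = 363.6 K: K = (3.982, 0.524), RR gives ψ = 0.530, H_out = 19.708 kJ/mol
  T = 344.8 K: K = (3.355, 0.434), RR gives ψ = 0.353, H_out = 12.400 kJ/mol
  T = 335.4 K: K = (3.057, 0.392), RR gives ψ = 0.270, H_out = 8.802 kJ/mol
  T = 330.6 K: K = (2.910, 0.371), RR gives ψ = 0.226, H_out = 6.916 kJ/mol
  T = 328.2 K: K = (2.837, 0.361), RR gives ψ = 0.204, H_out = 5.951 kJ/mol
Linear interpolation between T = 325.9 (H_out = 5.010) and T = 328.2 (H_out = 5.951) on hF = 5.806 gives T ≈ 327.8 K, at which ψ = 0.20.

T = 327.8 K, V/F = 0.20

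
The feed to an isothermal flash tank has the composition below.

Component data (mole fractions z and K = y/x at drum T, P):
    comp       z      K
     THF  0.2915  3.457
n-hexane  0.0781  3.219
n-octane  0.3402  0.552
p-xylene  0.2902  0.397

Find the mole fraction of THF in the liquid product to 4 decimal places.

x_THF = 0.1393

Let β = V/F and solve Σ zᵢ(Kᵢ−1)/(1+β(Kᵢ−1)) = 0.
Check two-phase: ΣzᵢKᵢ = 1.5621 > 1 and Σzᵢ/Kᵢ = 1.4559 > 1, so g(0) = 0.5621 > 0 and g(1) = -0.4559 < 0.
Newton–Raphson from β = 0.48:
  β = 0.4800: g = -0.02788, g' = -0.7805 → β = 0.4443
  β = 0.4443: g = 0.00039, g' = -0.8031 → β = 0.4448
Converged at β = 0.4448.
Compositions from xᵢ = zᵢ/(1+β(Kᵢ−1)), yᵢ = Kᵢxᵢ:
  THF: x = 0.1393, y = 0.4815
  n-hexane: x = 0.0393, y = 0.1265
  n-octane: x = 0.4249, y = 0.2345
  p-xylene: x = 0.3966, y = 0.1574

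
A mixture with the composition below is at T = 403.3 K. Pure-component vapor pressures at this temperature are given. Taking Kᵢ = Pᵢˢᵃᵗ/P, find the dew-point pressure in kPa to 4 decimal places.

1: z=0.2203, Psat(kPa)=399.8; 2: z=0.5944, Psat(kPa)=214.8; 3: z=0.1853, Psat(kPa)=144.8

Pdew = 217.4884 kPa

At the dew point ψ → 1, so Σzᵢ/Kᵢ = 1 with Kᵢ = Pᵢˢᵃᵗ/P ⇒ 1/P = Σzᵢ/Pᵢˢᵃᵗ.
1/P = 0.2203/399.8 + 0.5944/214.8 + 0.1853/144.8 = 0.0045979 ⇒ P = 217.4884 kPa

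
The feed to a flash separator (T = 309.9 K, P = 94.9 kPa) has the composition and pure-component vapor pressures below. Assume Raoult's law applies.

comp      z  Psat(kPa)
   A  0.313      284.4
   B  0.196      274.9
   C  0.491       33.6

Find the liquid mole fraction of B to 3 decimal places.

Raoult's law: Kᵢ = Pᵢˢᵃᵗ/P = Pᵢˢᵃᵗ/94.9.
  K_A = 284.4/94.9 = 2.99684, K_B = 274.9/94.9 = 2.89673, K_C = 33.6/94.9 = 0.35406
Material balance + equilibrium reduce to Σ zᵢ(Kᵢ−1)/(1+ψ(Kᵢ−1)) = 0.
Check two-phase: ΣzᵢKᵢ = 1.680 > 1 and Σzᵢ/Kᵢ = 1.559 > 1, so g(0) = 0.680 > 0 and g(1) = -0.559 < 0.
Newton–Raphson from ψ = 0.5:
  ψ = 0.500: g = 0.0351, g' = -0.945 → ψ = 0.537
Converged at ψ = 0.537.
Compositions from xᵢ = zᵢ/(1+ψ(Kᵢ−1)), yᵢ = Kᵢxᵢ:
  A: x = 0.151, y = 0.453
  B: x = 0.097, y = 0.281
  C: x = 0.752, y = 0.266

x_B = 0.097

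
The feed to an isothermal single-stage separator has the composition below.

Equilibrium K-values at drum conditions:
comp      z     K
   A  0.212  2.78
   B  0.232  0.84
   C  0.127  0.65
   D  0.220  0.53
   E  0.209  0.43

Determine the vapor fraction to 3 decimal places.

Rachford–Rice: g(ψ) = Σ zᵢ(Kᵢ−1)/(1+ψ(Kᵢ−1)) = 0.
Check two-phase: ΣzᵢKᵢ = 1.073 > 1 and Σzᵢ/Kᵢ = 1.449 > 1, so g(0) = 0.073 > 0 and g(1) = -0.449 < 0.
Iterate (Newton) starting at ψ = 0.53:
  ψ = 0.530: g = -0.2094, g' = -0.434 → ψ = 0.048
  ψ = 0.048: g = 0.0371, g' = -0.716 → ψ = 0.099
  ψ = 0.099: g = 0.0021, g' = -0.638 → ψ = 0.103
Converged at ψ = 0.103.

ψ = 0.103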